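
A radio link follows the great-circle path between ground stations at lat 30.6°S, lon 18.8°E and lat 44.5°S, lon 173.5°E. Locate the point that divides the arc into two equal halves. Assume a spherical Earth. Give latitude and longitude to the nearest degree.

≈ lat 73°S, lon 73°E

The haversine formula gives a central angle δ ≈ 1.770 rad (101.4°) between the endpoints.
Interpolate at f = 1/2 with slerp weights a = sin((1−f)δ)/sin δ ≈ 0.790, b = sin(fδ)/sin δ ≈ 0.790.
p = a·p₁ + b·p₂ ≈ (0.084, 0.283, -0.956); φ = arcsin(p_z) ≈ -72.84°, λ = atan2(p_y, p_x) ≈ 73.49°.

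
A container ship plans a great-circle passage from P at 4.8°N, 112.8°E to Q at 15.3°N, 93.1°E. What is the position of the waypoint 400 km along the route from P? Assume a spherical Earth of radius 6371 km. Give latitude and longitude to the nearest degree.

Convert each endpoint to a unit vector on the sphere (x = cos φ cos λ, y = cos φ sin λ, z = sin φ).
The central angle between the endpoints is δ = arccos(p₁·p₂) ≈ 0.384 rad (22.0°). The total great-circle distance is δ·R ≈ 0.384 × 6371 ≈ 2449 km, so the target fraction is f = 400/2449 ≈ 0.163.
Interpolate at f ≈ 0.163 with slerp weights a = sin((1−f)δ)/sin δ ≈ 0.843, b = sin(fδ)/sin δ ≈ 0.167.
p = a·p₁ + b·p₂ ≈ (-0.334, 0.935, 0.115); φ = arcsin(p_z) ≈ 6.59°, λ = atan2(p_y, p_x) ≈ 109.66°.

≈ 7°N, 110°E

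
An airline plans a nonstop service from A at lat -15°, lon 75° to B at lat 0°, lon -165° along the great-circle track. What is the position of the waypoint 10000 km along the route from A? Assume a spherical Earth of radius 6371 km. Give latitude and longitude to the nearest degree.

Write both endpoints as unit vectors p₁, p₂ with components (cos φ cos λ, cos φ sin λ, sin φ).
The central angle between the endpoints is δ = arccos(p₁·p₂) ≈ 2.075 rad (118.9°). The total great-circle distance is δ·R ≈ 2.075 × 6371 ≈ 13219 km, so the target fraction is f = 10000/13219 ≈ 0.757.
Interpolate at f ≈ 0.757 with slerp weights a = sin((1−f)δ)/sin δ ≈ 0.553, b = sin(fδ)/sin δ ≈ 1.142.
p = a·p₁ + b·p₂ ≈ (-0.965, 0.220, -0.143); φ = arcsin(p_z) ≈ -8.22°, λ = atan2(p_y, p_x) ≈ 167.15°.

≈ lat -8°, lon 167°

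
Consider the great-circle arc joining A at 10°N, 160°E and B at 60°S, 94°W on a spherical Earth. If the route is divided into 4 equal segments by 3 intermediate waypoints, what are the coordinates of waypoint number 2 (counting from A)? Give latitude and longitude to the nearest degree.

≈ 35°S, 170°W

Convert each endpoint to a unit vector on the sphere (x = cos φ cos λ, y = cos φ sin λ, z = sin φ).
The central angle between the endpoints is δ = arccos(p₁·p₂) ≈ 1.861 rad (106.6°).
Interpolate at f = 2/4 with slerp weights a = sin((1−f)δ)/sin δ ≈ 0.837, b = sin(fδ)/sin δ ≈ 0.837.
p = a·p₁ + b·p₂ ≈ (-0.804, -0.136, -0.579); φ = arcsin(p_z) ≈ -35.41°, λ = atan2(p_y, p_x) ≈ -170.43°.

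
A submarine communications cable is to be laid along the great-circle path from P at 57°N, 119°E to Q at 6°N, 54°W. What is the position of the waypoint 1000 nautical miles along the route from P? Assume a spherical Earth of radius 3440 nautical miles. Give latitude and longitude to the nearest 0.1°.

Convert each endpoint to a unit vector on the sphere (x = cos φ cos λ, y = cos φ sin λ, z = sin φ).
The central angle between the endpoints is δ = arccos(p₁·p₂) ≈ 2.038 rad (116.7°). The total great-circle distance is δ·R ≈ 2.038 × 3440 ≈ 7009 nmi, so the target fraction is f = 1000/7009 ≈ 0.143.
Interpolate at f ≈ 0.143 with slerp weights a = sin((1−f)δ)/sin δ ≈ 1.102, b = sin(fδ)/sin δ ≈ 0.321.
p = a·p₁ + b·p₂ ≈ (-0.103, 0.267, 0.958); φ = arcsin(p_z) ≈ 73.36°, λ = atan2(p_y, p_x) ≈ 111.19°.

≈ 73.4°N, 111.2°E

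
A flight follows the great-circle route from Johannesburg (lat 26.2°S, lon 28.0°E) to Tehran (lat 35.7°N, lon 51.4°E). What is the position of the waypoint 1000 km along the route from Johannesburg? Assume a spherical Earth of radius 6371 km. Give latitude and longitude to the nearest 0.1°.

Convert each endpoint to a unit vector on the sphere (x = cos φ cos λ, y = cos φ sin λ, z = sin φ).
The central angle between the endpoints is δ = arccos(p₁·p₂) ≈ 1.147 rad (65.7°). The total great-circle distance is δ·R ≈ 1.147 × 6371 ≈ 7309 km, so the target fraction is f = 1000/7309 ≈ 0.137.
Interpolate at f ≈ 0.137 with slerp weights a = sin((1−f)δ)/sin δ ≈ 0.917, b = sin(fδ)/sin δ ≈ 0.171.
p = a·p₁ + b·p₂ ≈ (0.814, 0.495, -0.305); φ = arcsin(p_z) ≈ -17.75°, λ = atan2(p_y, p_x) ≈ 31.33°.

≈ lat 17.8°S, lon 31.3°E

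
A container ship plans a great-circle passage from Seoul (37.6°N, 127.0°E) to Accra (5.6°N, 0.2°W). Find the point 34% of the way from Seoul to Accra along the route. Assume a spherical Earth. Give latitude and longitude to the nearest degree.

From cos δ = sin φ₁ sin φ₂ + cos φ₁ cos φ₂ cos Δλ, the central angle is δ ≈ 2.001 rad (114.7°).
Interpolate at f = 0.34 with slerp weights a = sin((1−f)δ)/sin δ ≈ 1.066, b = sin(fδ)/sin δ ≈ 0.692.
p = a·p₁ + b·p₂ ≈ (0.181, 0.672, 0.718); φ = arcsin(p_z) ≈ 45.89°, λ = atan2(p_y, p_x) ≈ 74.96°.

≈ 46°N, 75°E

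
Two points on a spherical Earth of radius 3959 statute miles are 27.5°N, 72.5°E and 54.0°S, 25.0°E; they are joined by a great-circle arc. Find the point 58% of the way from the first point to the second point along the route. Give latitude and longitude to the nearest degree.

Write both endpoints as unit vectors p₁, p₂ with components (cos φ cos λ, cos φ sin λ, sin φ).
The central angle between the endpoints is δ = arccos(p₁·p₂) ≈ 1.592 rad (91.2°).
Interpolate at f = 0.58 with slerp weights a = sin((1−f)δ)/sin δ ≈ 0.620, b = sin(fδ)/sin δ ≈ 0.798.
p = a·p₁ + b·p₂ ≈ (0.590, 0.723, -0.359); φ = arcsin(p_z) ≈ -21.05°, λ = atan2(p_y, p_x) ≈ 50.75°.

≈ 21°S, 51°E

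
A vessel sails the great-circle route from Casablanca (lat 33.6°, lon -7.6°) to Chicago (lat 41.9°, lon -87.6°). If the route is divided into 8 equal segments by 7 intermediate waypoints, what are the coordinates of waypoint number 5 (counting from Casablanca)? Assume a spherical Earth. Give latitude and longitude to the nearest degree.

From cos δ = sin φ₁ sin φ₂ + cos φ₁ cos φ₂ cos Δλ, the central angle is δ ≈ 1.073 rad (61.5°).
Interpolate at f = 5/8 with slerp weights a = sin((1−f)δ)/sin δ ≈ 0.446, b = sin(fδ)/sin δ ≈ 0.707.
p = a·p₁ + b·p₂ ≈ (0.390, -0.575, 0.719); φ = arcsin(p_z) ≈ 45.98°, λ = atan2(p_y, p_x) ≈ -55.86°.

≈ lat 46°, lon -56°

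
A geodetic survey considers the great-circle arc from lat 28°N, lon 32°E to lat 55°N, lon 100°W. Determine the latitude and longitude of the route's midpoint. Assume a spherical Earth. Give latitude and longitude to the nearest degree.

From cos δ = sin φ₁ sin φ₂ + cos φ₁ cos φ₂ cos Δλ, the central angle is δ ≈ 1.525 rad (87.4°).
Interpolate at f = 1/2 with slerp weights a = sin((1−f)δ)/sin δ ≈ 0.691, b = sin(fδ)/sin δ ≈ 0.691.
p = a·p₁ + b·p₂ ≈ (0.449, -0.067, 0.891); φ = arcsin(p_z) ≈ 63.01°, λ = atan2(p_y, p_x) ≈ -8.50°.

≈ lat 63°N, lon 8°W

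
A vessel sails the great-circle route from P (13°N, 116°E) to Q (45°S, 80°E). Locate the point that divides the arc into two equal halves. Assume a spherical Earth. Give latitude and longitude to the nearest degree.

≈ (17°S, 101°E)

The haversine formula gives a central angle δ ≈ 1.161 rad (66.5°) between the endpoints.
Interpolate at f = 1/2 with slerp weights a = sin((1−f)δ)/sin δ ≈ 0.598, b = sin(fδ)/sin δ ≈ 0.598.
p = a·p₁ + b·p₂ ≈ (-0.182, 0.940, -0.288); φ = arcsin(p_z) ≈ -16.76°, λ = atan2(p_y, p_x) ≈ 100.96°.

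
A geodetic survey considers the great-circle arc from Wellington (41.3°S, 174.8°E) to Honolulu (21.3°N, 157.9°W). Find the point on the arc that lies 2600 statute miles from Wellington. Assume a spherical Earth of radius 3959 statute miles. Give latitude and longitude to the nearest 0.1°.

≈ (6.7°S, 168.7°W)

The haversine formula gives a central angle δ ≈ 1.179 rad (67.5°) between the endpoints. The total great-circle distance is δ·R ≈ 1.179 × 3959 ≈ 4666 mi, so the target fraction is f = 2600/4666 ≈ 0.557.
Interpolate at f ≈ 0.557 with slerp weights a = sin((1−f)δ)/sin δ ≈ 0.539, b = sin(fδ)/sin δ ≈ 0.661.
p = a·p₁ + b·p₂ ≈ (-0.974, -0.195, -0.116); φ = arcsin(p_z) ≈ -6.66°, λ = atan2(p_y, p_x) ≈ -168.69°.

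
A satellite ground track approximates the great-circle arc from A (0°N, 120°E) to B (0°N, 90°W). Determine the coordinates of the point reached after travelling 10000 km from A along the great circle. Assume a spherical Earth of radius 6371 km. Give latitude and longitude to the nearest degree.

Write both endpoints as unit vectors p₁, p₂ with components (cos φ cos λ, cos φ sin λ, sin φ).
The central angle between the endpoints is δ = arccos(p₁·p₂) ≈ 2.618 rad (150.0°). The total great-circle distance is δ·R ≈ 2.618 × 6371 ≈ 16679 km, so the target fraction is f = 10000/16679 ≈ 0.600.
Interpolate at f ≈ 0.600 with slerp weights a = sin((1−f)δ)/sin δ ≈ 1.733, b = sin(fδ)/sin δ ≈ 2.000.
p = a·p₁ + b·p₂ ≈ (-0.867, -0.499, 0.000); φ = arcsin(p_z) ≈ 0.00°, λ = atan2(p_y, p_x) ≈ -150.07°.

≈ (0°N, 150°W)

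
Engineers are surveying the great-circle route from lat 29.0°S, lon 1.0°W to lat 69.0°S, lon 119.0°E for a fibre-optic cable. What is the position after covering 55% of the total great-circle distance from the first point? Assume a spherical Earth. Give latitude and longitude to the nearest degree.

Write both endpoints as unit vectors p₁, p₂ with components (cos φ cos λ, cos φ sin λ, sin φ).
The central angle between the endpoints is δ = arccos(p₁·p₂) ≈ 1.270 rad (72.8°).
Interpolate at f = 0.55 with slerp weights a = sin((1−f)δ)/sin δ ≈ 0.566, b = sin(fδ)/sin δ ≈ 0.673.
p = a·p₁ + b·p₂ ≈ (0.378, 0.202, -0.903); φ = arcsin(p_z) ≈ -64.59°, λ = atan2(p_y, p_x) ≈ 28.15°.

≈ lat 65°S, lon 28°E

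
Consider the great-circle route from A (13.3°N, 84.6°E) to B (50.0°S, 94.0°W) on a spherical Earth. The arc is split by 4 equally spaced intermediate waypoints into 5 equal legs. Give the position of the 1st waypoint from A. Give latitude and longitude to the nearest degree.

Write both endpoints as unit vectors p₁, p₂ with components (cos φ cos λ, cos φ sin λ, sin φ).
The central angle between the endpoints is δ = arccos(p₁·p₂) ≈ 2.501 rad (143.3°).
Interpolate at f = 1/5 with slerp weights a = sin((1−f)δ)/sin δ ≈ 1.520, b = sin(fδ)/sin δ ≈ 0.802.
p = a·p₁ + b·p₂ ≈ (0.103, 0.959, -0.265); φ = arcsin(p_z) ≈ -15.35°, λ = atan2(p_y, p_x) ≈ 83.85°.

≈ (15°S, 84°E)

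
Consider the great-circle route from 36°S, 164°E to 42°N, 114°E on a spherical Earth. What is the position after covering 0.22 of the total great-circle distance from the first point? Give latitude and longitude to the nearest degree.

Write both endpoints as unit vectors p₁, p₂ with components (cos φ cos λ, cos φ sin λ, sin φ).
The central angle between the endpoints is δ = arccos(p₁·p₂) ≈ 1.578 rad (90.4°).
Interpolate at f = 0.22 with slerp weights a = sin((1−f)δ)/sin δ ≈ 0.943, b = sin(fδ)/sin δ ≈ 0.340.
p = a·p₁ + b·p₂ ≈ (-0.836, 0.441, -0.326); φ = arcsin(p_z) ≈ -19.06°, λ = atan2(p_y, p_x) ≈ 152.18°.

≈ 19°S, 152°E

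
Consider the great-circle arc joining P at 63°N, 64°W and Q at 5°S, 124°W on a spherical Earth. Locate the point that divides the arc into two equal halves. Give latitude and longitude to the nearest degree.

≈ 32°N, 106°W

Write both endpoints as unit vectors p₁, p₂ with components (cos φ cos λ, cos φ sin λ, sin φ).
The central angle between the endpoints is δ = arccos(p₁·p₂) ≈ 1.422 rad (81.5°).
Interpolate at f = 1/2 with slerp weights a = sin((1−f)δ)/sin δ ≈ 0.660, b = sin(fδ)/sin δ ≈ 0.660.
p = a·p₁ + b·p₂ ≈ (-0.236, -0.814, 0.530); φ = arcsin(p_z) ≈ 32.03°, λ = atan2(p_y, p_x) ≈ -106.18°.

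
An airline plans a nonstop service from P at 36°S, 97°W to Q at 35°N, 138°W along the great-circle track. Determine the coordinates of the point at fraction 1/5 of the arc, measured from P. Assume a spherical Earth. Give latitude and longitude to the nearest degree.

Convert each endpoint to a unit vector on the sphere (x = cos φ cos λ, y = cos φ sin λ, z = sin φ).
The central angle between the endpoints is δ = arccos(p₁·p₂) ≈ 1.407 rad (80.6°).
Interpolate at f = 1/5 with slerp weights a = sin((1−f)δ)/sin δ ≈ 0.915, b = sin(fδ)/sin δ ≈ 0.281.
p = a·p₁ + b·p₂ ≈ (-0.262, -0.889, -0.376); φ = arcsin(p_z) ≈ -22.10°, λ = atan2(p_y, p_x) ≈ -106.40°.

≈ 22°S, 106°W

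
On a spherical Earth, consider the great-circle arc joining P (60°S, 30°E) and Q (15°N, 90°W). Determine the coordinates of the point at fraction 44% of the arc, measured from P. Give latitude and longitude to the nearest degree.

Write both endpoints as unit vectors p₁, p₂ with components (cos φ cos λ, cos φ sin λ, sin φ).
The central angle between the endpoints is δ = arccos(p₁·p₂) ≈ 2.055 rad (117.8°).
Interpolate at f = 0.44 with slerp weights a = sin((1−f)δ)/sin δ ≈ 1.032, b = sin(fδ)/sin δ ≈ 0.888.
p = a·p₁ + b·p₂ ≈ (0.447, -0.600, -0.664); φ = arcsin(p_z) ≈ -41.58°, λ = atan2(p_y, p_x) ≈ -53.32°.

≈ (42°S, 53°W)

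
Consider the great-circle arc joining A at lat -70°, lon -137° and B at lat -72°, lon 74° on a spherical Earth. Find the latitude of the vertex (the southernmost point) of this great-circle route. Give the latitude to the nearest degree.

≈ -85°

The great circle lies in the plane with unit normal n̂ = (p₁ × p₂)/|p₁ × p₂|.
Here n̂_z ≈ -0.091; the vertex latitude is φ_max = arccos|n̂_z| ≈ 84.8°.
Check via Clairaut: cos φ_max = |cos φ₁| · sin C = cos(70.0°)·sin(164.5°) ≈ 0.091, again giving ≈ 84.8°.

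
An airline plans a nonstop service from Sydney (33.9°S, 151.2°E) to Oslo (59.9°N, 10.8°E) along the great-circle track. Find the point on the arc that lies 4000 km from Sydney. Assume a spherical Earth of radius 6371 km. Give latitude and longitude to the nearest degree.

Write both endpoints as unit vectors p₁, p₂ with components (cos φ cos λ, cos φ sin λ, sin φ).
The central angle between the endpoints is δ = arccos(p₁·p₂) ≈ 2.504 rad (143.4°). The total great-circle distance is δ·R ≈ 2.504 × 6371 ≈ 15950 km, so the target fraction is f = 4000/15950 ≈ 0.251.
Interpolate at f ≈ 0.251 with slerp weights a = sin((1−f)δ)/sin δ ≈ 1.601, b = sin(fδ)/sin δ ≈ 0.986.
p = a·p₁ + b·p₂ ≈ (-0.679, 0.733, -0.040); φ = arcsin(p_z) ≈ -2.29°, λ = atan2(p_y, p_x) ≈ 132.81°.

≈ (2°S, 133°E)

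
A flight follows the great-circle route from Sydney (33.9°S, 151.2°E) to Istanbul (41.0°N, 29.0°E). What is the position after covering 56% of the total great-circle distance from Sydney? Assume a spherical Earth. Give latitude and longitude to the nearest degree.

Write both endpoints as unit vectors p₁, p₂ with components (cos φ cos λ, cos φ sin λ, sin φ).
The central angle between the endpoints is δ = arccos(p₁·p₂) ≈ 2.346 rad (134.4°).
Interpolate at f = 0.56 with slerp weights a = sin((1−f)δ)/sin δ ≈ 1.202, b = sin(fδ)/sin δ ≈ 1.354.
p = a·p₁ + b·p₂ ≈ (0.020, 0.976, 0.218); φ = arcsin(p_z) ≈ 12.59°, λ = atan2(p_y, p_x) ≈ 88.85°.

≈ 13°N, 89°E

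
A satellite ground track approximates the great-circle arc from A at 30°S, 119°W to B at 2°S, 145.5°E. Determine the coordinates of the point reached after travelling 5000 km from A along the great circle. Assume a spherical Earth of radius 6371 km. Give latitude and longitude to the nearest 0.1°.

≈ 23.7°S, 169.3°W

Write both endpoints as unit vectors p₁, p₂ with components (cos φ cos λ, cos φ sin λ, sin φ).
The central angle between the endpoints is δ = arccos(p₁·p₂) ≈ 1.636 rad (93.8°). The total great-circle distance is δ·R ≈ 1.636 × 6371 ≈ 10425 km, so the target fraction is f = 5000/10425 ≈ 0.480.
Interpolate at f ≈ 0.480 with slerp weights a = sin((1−f)δ)/sin δ ≈ 0.754, b = sin(fδ)/sin δ ≈ 0.708.
p = a·p₁ + b·p₂ ≈ (-0.900, -0.170, -0.402); φ = arcsin(p_z) ≈ -23.68°, λ = atan2(p_y, p_x) ≈ -169.29°.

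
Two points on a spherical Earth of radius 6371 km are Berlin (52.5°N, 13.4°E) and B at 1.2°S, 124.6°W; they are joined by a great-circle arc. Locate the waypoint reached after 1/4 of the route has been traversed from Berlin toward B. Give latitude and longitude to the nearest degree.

From cos δ = sin φ₁ sin φ₂ + cos φ₁ cos φ₂ cos Δλ, the central angle is δ ≈ 2.059 rad (118.0°).
Interpolate at f = 1/4 with slerp weights a = sin((1−f)δ)/sin δ ≈ 1.132, b = sin(fδ)/sin δ ≈ 0.557.
p = a·p₁ + b·p₂ ≈ (0.354, -0.299, 0.886); φ = arcsin(p_z) ≈ 62.40°, λ = atan2(p_y, p_x) ≈ -40.20°.

≈ 62°N, 40°W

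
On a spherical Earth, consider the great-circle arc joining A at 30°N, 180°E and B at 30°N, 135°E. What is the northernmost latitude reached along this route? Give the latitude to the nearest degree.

The great circle lies in the plane with unit normal n̂ = (p₁ × p₂)/|p₁ × p₂|.
Here n̂_z ≈ -0.848; the vertex latitude is φ_max = arccos|n̂_z| ≈ 32.0°.

≈ 32°N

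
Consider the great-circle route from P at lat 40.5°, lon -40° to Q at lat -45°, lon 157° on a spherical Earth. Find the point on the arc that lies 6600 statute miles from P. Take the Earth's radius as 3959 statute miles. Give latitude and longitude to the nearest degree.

≈ lat -23°, lon -117°

Write both endpoints as unit vectors p₁, p₂ with components (cos φ cos λ, cos φ sin λ, sin φ).
The central angle between the endpoints is δ = arccos(p₁·p₂) ≈ 2.911 rad (166.8°). The total great-circle distance is δ·R ≈ 2.911 × 3959 ≈ 11523 mi, so the target fraction is f = 6600/11523 ≈ 0.573.
Interpolate at f ≈ 0.573 with slerp weights a = sin((1−f)δ)/sin δ ≈ 4.135, b = sin(fδ)/sin δ ≈ 4.346.
p = a·p₁ + b·p₂ ≈ (-0.421, -0.820, -0.388); φ = arcsin(p_z) ≈ -22.83°, λ = atan2(p_y, p_x) ≈ -117.15°.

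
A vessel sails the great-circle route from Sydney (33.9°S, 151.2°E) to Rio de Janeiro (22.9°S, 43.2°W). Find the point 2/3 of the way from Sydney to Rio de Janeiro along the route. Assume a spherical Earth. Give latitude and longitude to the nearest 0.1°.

≈ (61.2°S, 62.3°W)

From cos δ = sin φ₁ sin φ₂ + cos φ₁ cos φ₂ cos Δλ, the central angle is δ ≈ 2.122 rad (121.6°).
Interpolate at f = 2/3 with slerp weights a = sin((1−f)δ)/sin δ ≈ 0.763, b = sin(fδ)/sin δ ≈ 1.159.
p = a·p₁ + b·p₂ ≈ (0.224, -0.426, -0.877); φ = arcsin(p_z) ≈ -61.22°, λ = atan2(p_y, p_x) ≈ -62.29°.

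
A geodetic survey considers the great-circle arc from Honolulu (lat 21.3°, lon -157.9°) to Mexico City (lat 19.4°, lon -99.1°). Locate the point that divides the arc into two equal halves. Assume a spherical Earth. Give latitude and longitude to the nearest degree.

The haversine formula gives a central angle δ ≈ 0.957 rad (54.8°) between the endpoints.
Interpolate at f = 1/2 with slerp weights a = sin((1−f)δ)/sin δ ≈ 0.563, b = sin(fδ)/sin δ ≈ 0.563.
p = a·p₁ + b·p₂ ≈ (-0.570, -0.722, 0.392); φ = arcsin(p_z) ≈ 23.06°, λ = atan2(p_y, p_x) ≈ -128.30°.

≈ lat 23°, lon -128°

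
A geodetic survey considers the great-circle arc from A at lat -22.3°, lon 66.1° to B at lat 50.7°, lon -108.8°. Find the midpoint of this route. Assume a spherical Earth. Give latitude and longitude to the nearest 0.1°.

Convert each endpoint to a unit vector on the sphere (x = cos φ cos λ, y = cos φ sin λ, z = sin φ).
The central angle between the endpoints is δ = arccos(p₁·p₂) ≈ 2.641 rad (151.3°).
Interpolate at f = 1/2 with slerp weights a = sin((1−f)δ)/sin δ ≈ 2.019, b = sin(fδ)/sin δ ≈ 2.019.
p = a·p₁ + b·p₂ ≈ (0.345, 0.497, 0.796); φ = arcsin(p_z) ≈ 52.77°, λ = atan2(p_y, p_x) ≈ 55.27°.

≈ lat 52.8°, lon 55.3°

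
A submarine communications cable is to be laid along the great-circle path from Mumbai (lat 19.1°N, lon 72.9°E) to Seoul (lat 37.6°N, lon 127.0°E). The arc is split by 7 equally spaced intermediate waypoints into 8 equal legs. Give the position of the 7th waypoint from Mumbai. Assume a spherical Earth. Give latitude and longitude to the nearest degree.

≈ lat 37°N, lon 119°E

The haversine formula gives a central angle δ ≈ 0.878 rad (50.3°) between the endpoints.
Interpolate at f = 7/8 with slerp weights a = sin((1−f)δ)/sin δ ≈ 0.142, b = sin(fδ)/sin δ ≈ 0.903.
p = a·p₁ + b·p₂ ≈ (-0.391, 0.700, 0.598); φ = arcsin(p_z) ≈ 36.70°, λ = atan2(p_y, p_x) ≈ 119.19°.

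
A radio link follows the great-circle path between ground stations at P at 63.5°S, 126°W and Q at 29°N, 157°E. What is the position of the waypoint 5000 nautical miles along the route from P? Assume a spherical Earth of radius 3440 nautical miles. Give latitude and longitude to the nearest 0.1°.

The haversine formula gives a central angle δ ≈ 1.924 rad (110.2°) between the endpoints. The total great-circle distance is δ·R ≈ 1.924 × 3440 ≈ 6619 nmi, so the target fraction is f = 5000/6619 ≈ 0.755.
Interpolate at f ≈ 0.755 with slerp weights a = sin((1−f)δ)/sin δ ≈ 0.483, b = sin(fδ)/sin δ ≈ 1.059.
p = a·p₁ + b·p₂ ≈ (-0.979, 0.187, 0.081); φ = arcsin(p_z) ≈ 4.62°, λ = atan2(p_y, p_x) ≈ 169.17°.

≈ 4.6°N, 169.2°E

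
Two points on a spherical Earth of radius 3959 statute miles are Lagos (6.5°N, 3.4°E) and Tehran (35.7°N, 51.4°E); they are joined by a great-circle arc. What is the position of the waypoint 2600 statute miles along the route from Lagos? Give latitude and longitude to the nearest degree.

Write both endpoints as unit vectors p₁, p₂ with components (cos φ cos λ, cos φ sin λ, sin φ).
The central angle between the endpoints is δ = arccos(p₁·p₂) ≈ 0.920 rad (52.7°). The total great-circle distance is δ·R ≈ 0.920 × 3959 ≈ 3642 mi, so the target fraction is f = 2600/3642 ≈ 0.714.
Interpolate at f ≈ 0.714 with slerp weights a = sin((1−f)δ)/sin δ ≈ 0.327, b = sin(fδ)/sin δ ≈ 0.767.
p = a·p₁ + b·p₂ ≈ (0.713, 0.506, 0.485); φ = arcsin(p_z) ≈ 29.00°, λ = atan2(p_y, p_x) ≈ 35.38°.

≈ (29°N, 35°E)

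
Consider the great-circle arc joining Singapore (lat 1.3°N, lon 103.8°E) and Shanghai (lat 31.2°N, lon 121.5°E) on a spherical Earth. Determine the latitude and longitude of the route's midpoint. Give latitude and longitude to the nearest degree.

The haversine formula gives a central angle δ ≈ 0.598 rad (34.3°) between the endpoints.
Interpolate at f = 1/2 with slerp weights a = sin((1−f)δ)/sin δ ≈ 0.523, b = sin(fδ)/sin δ ≈ 0.523.
p = a·p₁ + b·p₂ ≈ (-0.359, 0.890, 0.283); φ = arcsin(p_z) ≈ 16.43°, λ = atan2(p_y, p_x) ≈ 111.96°.

≈ lat 16°N, lon 112°E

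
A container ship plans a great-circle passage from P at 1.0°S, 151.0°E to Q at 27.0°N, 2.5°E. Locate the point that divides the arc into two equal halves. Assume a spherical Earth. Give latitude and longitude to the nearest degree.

≈ 40°N, 88°E

Convert each endpoint to a unit vector on the sphere (x = cos φ cos λ, y = cos φ sin λ, z = sin φ).
The central angle between the endpoints is δ = arccos(p₁·p₂) ≈ 2.446 rad (140.1°).
Interpolate at f = 1/2 with slerp weights a = sin((1−f)δ)/sin δ ≈ 1.467, b = sin(fδ)/sin δ ≈ 1.467.
p = a·p₁ + b·p₂ ≈ (0.023, 0.768, 0.640); φ = arcsin(p_z) ≈ 39.81°, λ = atan2(p_y, p_x) ≈ 88.29°.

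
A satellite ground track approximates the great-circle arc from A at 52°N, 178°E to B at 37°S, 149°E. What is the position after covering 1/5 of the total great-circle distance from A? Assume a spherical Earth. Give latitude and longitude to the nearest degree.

≈ 35°N, 169°E

From cos δ = sin φ₁ sin φ₂ + cos φ₁ cos φ₂ cos Δλ, the central angle is δ ≈ 1.615 rad (92.5°).
Interpolate at f = 1/5 with slerp weights a = sin((1−f)δ)/sin δ ≈ 0.962, b = sin(fδ)/sin δ ≈ 0.318.
p = a·p₁ + b·p₂ ≈ (-0.810, 0.151, 0.567); φ = arcsin(p_z) ≈ 34.55°, λ = atan2(p_y, p_x) ≈ 169.41°.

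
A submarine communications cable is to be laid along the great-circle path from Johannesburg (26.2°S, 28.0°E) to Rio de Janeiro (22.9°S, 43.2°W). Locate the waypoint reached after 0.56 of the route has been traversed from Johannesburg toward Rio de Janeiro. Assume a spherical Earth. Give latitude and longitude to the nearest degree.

Write both endpoints as unit vectors p₁, p₂ with components (cos φ cos λ, cos φ sin λ, sin φ).
The central angle between the endpoints is δ = arccos(p₁·p₂) ≈ 1.117 rad (64.0°).
Interpolate at f = 0.56 with slerp weights a = sin((1−f)δ)/sin δ ≈ 0.525, b = sin(fδ)/sin δ ≈ 0.651.
p = a·p₁ + b·p₂ ≈ (0.854, -0.190, -0.485); φ = arcsin(p_z) ≈ -29.04°, λ = atan2(p_y, p_x) ≈ -12.53°.

≈ 29°S, 13°W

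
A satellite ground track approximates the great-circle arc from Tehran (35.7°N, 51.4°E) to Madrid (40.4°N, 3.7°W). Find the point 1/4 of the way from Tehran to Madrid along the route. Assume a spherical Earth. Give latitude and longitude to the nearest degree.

≈ 39°N, 39°E

Convert each endpoint to a unit vector on the sphere (x = cos φ cos λ, y = cos φ sin λ, z = sin φ).
The central angle between the endpoints is δ = arccos(p₁·p₂) ≈ 0.749 rad (42.9°).
Interpolate at f = 1/4 with slerp weights a = sin((1−f)δ)/sin δ ≈ 0.782, b = sin(fδ)/sin δ ≈ 0.273.
p = a·p₁ + b·p₂ ≈ (0.604, 0.483, 0.634); φ = arcsin(p_z) ≈ 39.33°, λ = atan2(p_y, p_x) ≈ 38.65°.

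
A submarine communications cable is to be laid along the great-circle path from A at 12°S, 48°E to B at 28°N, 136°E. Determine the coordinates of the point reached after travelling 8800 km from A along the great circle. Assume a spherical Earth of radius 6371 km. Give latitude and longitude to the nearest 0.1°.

Convert each endpoint to a unit vector on the sphere (x = cos φ cos λ, y = cos φ sin λ, z = sin φ).
The central angle between the endpoints is δ = arccos(p₁·p₂) ≈ 1.638 rad (93.9°). The total great-circle distance is δ·R ≈ 1.638 × 6371 ≈ 10438 km, so the target fraction is f = 8800/10438 ≈ 0.843.
Interpolate at f ≈ 0.843 with slerp weights a = sin((1−f)δ)/sin δ ≈ 0.255, b = sin(fδ)/sin δ ≈ 0.984.
p = a·p₁ + b·p₂ ≈ (-0.458, 0.789, 0.409); φ = arcsin(p_z) ≈ 24.15°, λ = atan2(p_y, p_x) ≈ 120.16°.

≈ 24.2°N, 120.2°E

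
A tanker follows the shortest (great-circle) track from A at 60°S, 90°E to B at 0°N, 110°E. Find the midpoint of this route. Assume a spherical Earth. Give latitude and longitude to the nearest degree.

From cos δ = sin φ₁ sin φ₂ + cos φ₁ cos φ₂ cos Δλ, the central angle is δ ≈ 1.082 rad (62.0°).
Interpolate at f = 1/2 with slerp weights a = sin((1−f)δ)/sin δ ≈ 0.583, b = sin(fδ)/sin δ ≈ 0.583.
p = a·p₁ + b·p₂ ≈ (-0.199, 0.840, -0.505); φ = arcsin(p_z) ≈ -30.34°, λ = atan2(p_y, p_x) ≈ 103.36°.

≈ 30°S, 103°E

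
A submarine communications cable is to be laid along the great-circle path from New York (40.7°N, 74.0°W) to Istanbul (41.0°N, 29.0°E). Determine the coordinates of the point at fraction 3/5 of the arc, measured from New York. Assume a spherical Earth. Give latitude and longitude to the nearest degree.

≈ 54°N, 10°W

From cos δ = sin φ₁ sin φ₂ + cos φ₁ cos φ₂ cos Δλ, the central angle is δ ≈ 1.267 rad (72.6°).
Interpolate at f = 3/5 with slerp weights a = sin((1−f)δ)/sin δ ≈ 0.509, b = sin(fδ)/sin δ ≈ 0.722.
p = a·p₁ + b·p₂ ≈ (0.583, -0.106, 0.805); φ = arcsin(p_z) ≈ 53.66°, λ = atan2(p_y, p_x) ≈ -10.35°.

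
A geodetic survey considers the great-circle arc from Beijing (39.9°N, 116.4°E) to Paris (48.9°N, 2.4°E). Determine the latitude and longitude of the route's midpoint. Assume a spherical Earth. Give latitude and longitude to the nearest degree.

Write both endpoints as unit vectors p₁, p₂ with components (cos φ cos λ, cos φ sin λ, sin φ).
The central angle between the endpoints is δ = arccos(p₁·p₂) ≈ 1.289 rad (73.8°).
Interpolate at f = 1/2 with slerp weights a = sin((1−f)δ)/sin δ ≈ 0.625, b = sin(fδ)/sin δ ≈ 0.625.
p = a·p₁ + b·p₂ ≈ (0.197, 0.447, 0.872); φ = arcsin(p_z) ≈ 60.75°, λ = atan2(p_y, p_x) ≈ 66.17°.

≈ (61°N, 66°E)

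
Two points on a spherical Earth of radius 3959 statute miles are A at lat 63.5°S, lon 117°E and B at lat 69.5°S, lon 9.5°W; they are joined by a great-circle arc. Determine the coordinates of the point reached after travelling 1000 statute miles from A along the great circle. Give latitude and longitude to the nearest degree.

The haversine formula gives a central angle δ ≈ 0.730 rad (41.8°) between the endpoints. The total great-circle distance is δ·R ≈ 0.730 × 3959 ≈ 2889 mi, so the target fraction is f = 1000/2889 ≈ 0.346.
Interpolate at f ≈ 0.346 with slerp weights a = sin((1−f)δ)/sin δ ≈ 0.689, b = sin(fδ)/sin δ ≈ 0.375.
p = a·p₁ + b·p₂ ≈ (-0.010, 0.252, -0.968); φ = arcsin(p_z) ≈ -75.38°, λ = atan2(p_y, p_x) ≈ 92.29°.

≈ lat 75°S, lon 92°E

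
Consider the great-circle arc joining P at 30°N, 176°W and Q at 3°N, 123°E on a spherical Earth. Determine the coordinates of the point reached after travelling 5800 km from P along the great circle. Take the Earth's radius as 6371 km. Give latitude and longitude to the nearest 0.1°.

Write both endpoints as unit vectors p₁, p₂ with components (cos φ cos λ, cos φ sin λ, sin φ).
The central angle between the endpoints is δ = arccos(p₁·p₂) ≈ 1.109 rad (63.5°). The total great-circle distance is δ·R ≈ 1.109 × 6371 ≈ 7066 km, so the target fraction is f = 5800/7066 ≈ 0.821.
Interpolate at f ≈ 0.821 with slerp weights a = sin((1−f)δ)/sin δ ≈ 0.221, b = sin(fδ)/sin δ ≈ 0.882.
p = a·p₁ + b·p₂ ≈ (-0.670, 0.725, 0.156); φ = arcsin(p_z) ≈ 9.00°, λ = atan2(p_y, p_x) ≈ 132.74°.

≈ 9.0°N, 132.7°E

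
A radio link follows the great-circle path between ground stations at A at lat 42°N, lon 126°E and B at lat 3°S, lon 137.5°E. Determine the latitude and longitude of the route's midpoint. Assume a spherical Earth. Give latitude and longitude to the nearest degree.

Convert each endpoint to a unit vector on the sphere (x = cos φ cos λ, y = cos φ sin λ, z = sin φ).
The central angle between the endpoints is δ = arccos(p₁·p₂) ≈ 0.806 rad (46.2°).
Interpolate at f = 1/2 with slerp weights a = sin((1−f)δ)/sin δ ≈ 0.544, b = sin(fδ)/sin δ ≈ 0.544.
p = a·p₁ + b·p₂ ≈ (-0.638, 0.694, 0.335); φ = arcsin(p_z) ≈ 19.59°, λ = atan2(p_y, p_x) ≈ 132.60°.

≈ lat 20°N, lon 133°E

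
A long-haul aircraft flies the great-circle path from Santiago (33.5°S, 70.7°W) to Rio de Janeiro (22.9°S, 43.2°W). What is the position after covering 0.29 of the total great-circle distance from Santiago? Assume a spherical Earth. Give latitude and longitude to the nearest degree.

Write both endpoints as unit vectors p₁, p₂ with components (cos φ cos λ, cos φ sin λ, sin φ).
The central angle between the endpoints is δ = arccos(p₁·p₂) ≈ 0.460 rad (26.3°).
Interpolate at f = 0.29 with slerp weights a = sin((1−f)δ)/sin δ ≈ 0.723, b = sin(fδ)/sin δ ≈ 0.300.
p = a·p₁ + b·p₂ ≈ (0.400, -0.758, -0.515); φ = arcsin(p_z) ≈ -31.03°, λ = atan2(p_y, p_x) ≈ -62.15°.

≈ (31°S, 62°W)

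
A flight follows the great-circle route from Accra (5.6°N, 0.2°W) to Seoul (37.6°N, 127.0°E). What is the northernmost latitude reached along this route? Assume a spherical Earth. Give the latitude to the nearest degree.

≈ 46°N

The great circle lies in the plane with unit normal n̂ = (p₁ × p₂)/|p₁ × p₂|.
Here n̂_z ≈ +0.691; the vertex latitude is φ_max = arccos|n̂_z| ≈ 46.3°.
Check via Clairaut: cos φ_max = |cos φ₁| · sin C = cos(5.6°)·sin(44.0°) ≈ 0.691, again giving ≈ 46.3°.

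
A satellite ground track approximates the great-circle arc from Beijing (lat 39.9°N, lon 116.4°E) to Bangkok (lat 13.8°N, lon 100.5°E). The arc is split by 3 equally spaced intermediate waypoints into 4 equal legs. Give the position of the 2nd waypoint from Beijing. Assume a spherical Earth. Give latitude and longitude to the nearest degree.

≈ lat 27°N, lon 108°E

Convert each endpoint to a unit vector on the sphere (x = cos φ cos λ, y = cos φ sin λ, z = sin φ).
The central angle between the endpoints is δ = arccos(p₁·p₂) ≈ 0.517 rad (29.6°).
Interpolate at f = 2/4 with slerp weights a = sin((1−f)δ)/sin δ ≈ 0.517, b = sin(fδ)/sin δ ≈ 0.517.
p = a·p₁ + b·p₂ ≈ (-0.268, 0.849, 0.455); φ = arcsin(p_z) ≈ 27.07°, λ = atan2(p_y, p_x) ≈ 107.51°.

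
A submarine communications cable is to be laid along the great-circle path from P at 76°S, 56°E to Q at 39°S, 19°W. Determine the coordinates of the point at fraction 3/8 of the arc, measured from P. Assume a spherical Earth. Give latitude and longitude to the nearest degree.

≈ 66°S, 4°E

Write both endpoints as unit vectors p₁, p₂ with components (cos φ cos λ, cos φ sin λ, sin φ).
The central angle between the endpoints is δ = arccos(p₁·p₂) ≈ 0.851 rad (48.8°).
Interpolate at f = 3/8 with slerp weights a = sin((1−f)δ)/sin δ ≈ 0.674, b = sin(fδ)/sin δ ≈ 0.417.
p = a·p₁ + b·p₂ ≈ (0.398, 0.030, -0.917); φ = arcsin(p_z) ≈ -66.49°, λ = atan2(p_y, p_x) ≈ 4.27°.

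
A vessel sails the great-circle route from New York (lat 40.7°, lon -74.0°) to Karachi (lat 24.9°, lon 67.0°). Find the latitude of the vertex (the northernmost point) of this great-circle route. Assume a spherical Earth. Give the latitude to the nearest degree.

The great circle lies in the plane with unit normal n̂ = (p₁ × p₂)/|p₁ × p₂|.
Here n̂_z ≈ +0.448; the vertex latitude is φ_max = arccos|n̂_z| ≈ 63.4°.
Check via Clairaut: cos φ_max = |cos φ₁| · sin C = cos(40.7°)·sin(36.2°) ≈ 0.448, again giving ≈ 63.4°.

≈ 63°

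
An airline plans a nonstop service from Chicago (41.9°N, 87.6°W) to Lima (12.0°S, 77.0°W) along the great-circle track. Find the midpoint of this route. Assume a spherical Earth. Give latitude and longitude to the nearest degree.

≈ 15°N, 82°W

Write both endpoints as unit vectors p₁, p₂ with components (cos φ cos λ, cos φ sin λ, sin φ).
The central angle between the endpoints is δ = arccos(p₁·p₂) ≈ 0.956 rad (54.8°).
Interpolate at f = 1/2 with slerp weights a = sin((1−f)δ)/sin δ ≈ 0.563, b = sin(fδ)/sin δ ≈ 0.563.
p = a·p₁ + b·p₂ ≈ (0.141, -0.955, 0.259); φ = arcsin(p_z) ≈ 15.01°, λ = atan2(p_y, p_x) ≈ -81.58°.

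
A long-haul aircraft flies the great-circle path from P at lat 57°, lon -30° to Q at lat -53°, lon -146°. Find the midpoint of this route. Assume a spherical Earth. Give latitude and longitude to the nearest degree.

The haversine formula gives a central angle δ ≈ 2.521 rad (144.4°) between the endpoints.
Interpolate at f = 1/2 with slerp weights a = sin((1−f)δ)/sin δ ≈ 1.637, b = sin(fδ)/sin δ ≈ 1.637.
p = a·p₁ + b·p₂ ≈ (-0.045, -0.997, 0.066); φ = arcsin(p_z) ≈ 3.76°, λ = atan2(p_y, p_x) ≈ -92.56°.

≈ lat 4°, lon -93°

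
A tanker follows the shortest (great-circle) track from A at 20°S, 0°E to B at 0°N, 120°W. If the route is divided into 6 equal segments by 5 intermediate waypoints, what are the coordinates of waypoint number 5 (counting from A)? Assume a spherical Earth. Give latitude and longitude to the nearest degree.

From cos δ = sin φ₁ sin φ₂ + cos φ₁ cos φ₂ cos Δλ, the central angle is δ ≈ 2.060 rad (118.0°).
Interpolate at f = 5/6 with slerp weights a = sin((1−f)δ)/sin δ ≈ 0.381, b = sin(fδ)/sin δ ≈ 1.121.
p = a·p₁ + b·p₂ ≈ (-0.202, -0.971, -0.130); φ = arcsin(p_z) ≈ -7.49°, λ = atan2(p_y, p_x) ≈ -101.76°.

≈ 7°S, 102°W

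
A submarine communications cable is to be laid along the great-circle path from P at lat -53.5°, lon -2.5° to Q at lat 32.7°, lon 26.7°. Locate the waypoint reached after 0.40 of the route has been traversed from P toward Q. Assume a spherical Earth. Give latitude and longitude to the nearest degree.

≈ lat -19°, lon 12°

Write both endpoints as unit vectors p₁, p₂ with components (cos φ cos λ, cos φ sin λ, sin φ).
The central angle between the endpoints is δ = arccos(p₁·p₂) ≈ 1.568 rad (89.8°).
Interpolate at f = 0.40 with slerp weights a = sin((1−f)δ)/sin δ ≈ 0.808, b = sin(fδ)/sin δ ≈ 0.587.
p = a·p₁ + b·p₂ ≈ (0.921, 0.201, -0.332); φ = arcsin(p_z) ≈ -19.42°, λ = atan2(p_y, p_x) ≈ 12.30°.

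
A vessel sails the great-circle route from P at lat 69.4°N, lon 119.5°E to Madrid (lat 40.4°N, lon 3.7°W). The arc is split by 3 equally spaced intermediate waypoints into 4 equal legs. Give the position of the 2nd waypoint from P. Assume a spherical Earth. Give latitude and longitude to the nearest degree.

Write both endpoints as unit vectors p₁, p₂ with components (cos φ cos λ, cos φ sin λ, sin φ).
The central angle between the endpoints is δ = arccos(p₁·p₂) ≈ 1.093 rad (62.6°).
Interpolate at f = 2/4 with slerp weights a = sin((1−f)δ)/sin δ ≈ 0.585, b = sin(fδ)/sin δ ≈ 0.585.
p = a·p₁ + b·p₂ ≈ (0.343, 0.150, 0.927); φ = arcsin(p_z) ≈ 67.98°, λ = atan2(p_y, p_x) ≈ 23.66°.

≈ lat 68°N, lon 24°E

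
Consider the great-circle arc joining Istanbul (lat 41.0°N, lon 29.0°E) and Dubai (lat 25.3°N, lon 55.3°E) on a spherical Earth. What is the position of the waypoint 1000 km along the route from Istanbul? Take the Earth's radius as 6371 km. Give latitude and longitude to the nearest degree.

≈ lat 36°N, lon 39°E

Convert each endpoint to a unit vector on the sphere (x = cos φ cos λ, y = cos φ sin λ, z = sin φ).
The central angle between the endpoints is δ = arccos(p₁·p₂) ≈ 0.469 rad (26.9°). The total great-circle distance is δ·R ≈ 0.469 × 6371 ≈ 2987 km, so the target fraction is f = 1000/2987 ≈ 0.335.
Interpolate at f ≈ 0.335 with slerp weights a = sin((1−f)δ)/sin δ ≈ 0.679, b = sin(fδ)/sin δ ≈ 0.346.
p = a·p₁ + b·p₂ ≈ (0.626, 0.506, 0.593); φ = arcsin(p_z) ≈ 36.40°, λ = atan2(p_y, p_x) ≈ 38.91°.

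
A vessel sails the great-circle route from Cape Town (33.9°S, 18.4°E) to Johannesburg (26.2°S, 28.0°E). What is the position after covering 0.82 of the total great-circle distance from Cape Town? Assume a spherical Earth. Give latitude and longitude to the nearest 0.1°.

Convert each endpoint to a unit vector on the sphere (x = cos φ cos λ, y = cos φ sin λ, z = sin φ).
The central angle between the endpoints is δ = arccos(p₁·p₂) ≈ 0.198 rad (11.3°).
Interpolate at f = 0.82 with slerp weights a = sin((1−f)δ)/sin δ ≈ 0.181, b = sin(fδ)/sin δ ≈ 0.822.
p = a·p₁ + b·p₂ ≈ (0.794, 0.394, -0.464); φ = arcsin(p_z) ≈ -27.63°, λ = atan2(p_y, p_x) ≈ 26.38°.

≈ 27.6°S, 26.4°E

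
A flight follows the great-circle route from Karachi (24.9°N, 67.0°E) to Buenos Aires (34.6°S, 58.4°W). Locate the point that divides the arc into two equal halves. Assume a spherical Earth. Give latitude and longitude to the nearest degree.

≈ (10°S, 10°E)

Write both endpoints as unit vectors p₁, p₂ with components (cos φ cos λ, cos φ sin λ, sin φ).
The central angle between the endpoints is δ = arccos(p₁·p₂) ≈ 2.307 rad (132.2°).
Interpolate at f = 1/2 with slerp weights a = sin((1−f)δ)/sin δ ≈ 1.234, b = sin(fδ)/sin δ ≈ 1.234.
p = a·p₁ + b·p₂ ≈ (0.969, 0.165, -0.181); φ = arcsin(p_z) ≈ -10.44°, λ = atan2(p_y, p_x) ≈ 9.67°.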